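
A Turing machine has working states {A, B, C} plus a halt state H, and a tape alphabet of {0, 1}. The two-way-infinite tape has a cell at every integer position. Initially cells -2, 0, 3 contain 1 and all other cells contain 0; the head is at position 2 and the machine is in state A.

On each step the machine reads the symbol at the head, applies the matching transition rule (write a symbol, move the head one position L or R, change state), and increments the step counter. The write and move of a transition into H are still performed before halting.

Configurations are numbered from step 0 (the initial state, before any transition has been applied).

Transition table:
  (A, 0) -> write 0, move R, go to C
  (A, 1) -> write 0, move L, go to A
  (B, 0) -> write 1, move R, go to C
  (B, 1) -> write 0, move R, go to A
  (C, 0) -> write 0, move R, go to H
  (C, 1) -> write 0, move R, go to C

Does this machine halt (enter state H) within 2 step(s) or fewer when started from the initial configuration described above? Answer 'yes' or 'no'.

Answer: no

Derivation:
Step 1: in state A at pos 2, read 0 -> (A,0)->write 0,move R,goto C. Now: state=C, head=3, tape[-3..4]=01010010 (head:       ^)
Step 2: in state C at pos 3, read 1 -> (C,1)->write 0,move R,goto C. Now: state=C, head=4, tape[-3..5]=010100000 (head:        ^)
After 2 step(s): state = C (not H) -> not halted within 2 -> no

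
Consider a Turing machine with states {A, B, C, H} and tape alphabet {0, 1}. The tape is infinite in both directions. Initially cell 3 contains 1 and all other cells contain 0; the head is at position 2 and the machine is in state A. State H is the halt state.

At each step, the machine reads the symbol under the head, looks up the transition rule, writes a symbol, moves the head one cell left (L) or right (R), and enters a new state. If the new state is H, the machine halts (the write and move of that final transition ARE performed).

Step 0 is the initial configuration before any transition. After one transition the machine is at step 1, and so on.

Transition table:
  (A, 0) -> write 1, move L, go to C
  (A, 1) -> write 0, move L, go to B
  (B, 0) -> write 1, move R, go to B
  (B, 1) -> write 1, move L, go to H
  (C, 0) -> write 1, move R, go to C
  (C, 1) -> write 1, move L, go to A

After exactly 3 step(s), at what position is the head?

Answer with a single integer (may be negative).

Answer: 1

Derivation:
Step 1: in state A at pos 2, read 0 -> (A,0)->write 1,move L,goto C. Now: state=C, head=1, tape[0..4]=00110 (head:  ^)
Step 2: in state C at pos 1, read 0 -> (C,0)->write 1,move R,goto C. Now: state=C, head=2, tape[0..4]=01110 (head:   ^)
Step 3: in state C at pos 2, read 1 -> (C,1)->write 1,move L,goto A. Now: state=A, head=1, tape[0..4]=01110 (head:  ^)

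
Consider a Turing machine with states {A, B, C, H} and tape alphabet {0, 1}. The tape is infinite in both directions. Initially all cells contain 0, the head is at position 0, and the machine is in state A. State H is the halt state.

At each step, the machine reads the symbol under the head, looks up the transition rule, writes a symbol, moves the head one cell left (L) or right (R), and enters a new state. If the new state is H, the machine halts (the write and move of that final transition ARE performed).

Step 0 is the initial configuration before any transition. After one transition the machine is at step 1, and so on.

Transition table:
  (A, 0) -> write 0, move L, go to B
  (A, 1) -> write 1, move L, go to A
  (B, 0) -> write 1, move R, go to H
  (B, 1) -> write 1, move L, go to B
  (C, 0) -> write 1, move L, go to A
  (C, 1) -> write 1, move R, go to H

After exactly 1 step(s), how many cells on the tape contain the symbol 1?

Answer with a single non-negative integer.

Step 1: in state A at pos 0, read 0 -> (A,0)->write 0,move L,goto B. Now: state=B, head=-1, tape[-2..1]=0000 (head:  ^)
No cell contains 1 after step 1 -> 0 cell(s)

Answer: 0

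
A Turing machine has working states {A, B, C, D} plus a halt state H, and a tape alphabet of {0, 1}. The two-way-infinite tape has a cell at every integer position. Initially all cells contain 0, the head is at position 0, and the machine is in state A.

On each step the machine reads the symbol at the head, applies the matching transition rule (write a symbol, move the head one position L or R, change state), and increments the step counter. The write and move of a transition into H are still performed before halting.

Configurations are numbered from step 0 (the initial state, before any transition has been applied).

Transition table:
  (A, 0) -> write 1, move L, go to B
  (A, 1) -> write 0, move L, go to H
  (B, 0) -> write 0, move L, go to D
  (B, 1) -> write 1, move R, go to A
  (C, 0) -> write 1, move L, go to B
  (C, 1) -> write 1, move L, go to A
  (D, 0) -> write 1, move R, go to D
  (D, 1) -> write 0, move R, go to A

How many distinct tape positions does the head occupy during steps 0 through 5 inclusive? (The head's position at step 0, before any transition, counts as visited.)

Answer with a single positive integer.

Answer: 4

Derivation:
Step 1: in state A at pos 0, read 0 -> (A,0)->write 1,move L,goto B. Now: state=B, head=-1, tape[-2..1]=0010 (head:  ^)
Step 2: in state B at pos -1, read 0 -> (B,0)->write 0,move L,goto D. Now: state=D, head=-2, tape[-3..1]=00010 (head:  ^)
Step 3: in state D at pos -2, read 0 -> (D,0)->write 1,move R,goto D. Now: state=D, head=-1, tape[-3..1]=01010 (head:   ^)
Step 4: in state D at pos -1, read 0 -> (D,0)->write 1,move R,goto D. Now: state=D, head=0, tape[-3..1]=01110 (head:    ^)
Step 5: in state D at pos 0, read 1 -> (D,1)->write 0,move R,goto A. Now: state=A, head=1, tape[-3..2]=011000 (head:     ^)
Head positions at steps 0..5: starting at 0, distinct positions visited = {-2, -1, 0, 1} -> 4 position(s)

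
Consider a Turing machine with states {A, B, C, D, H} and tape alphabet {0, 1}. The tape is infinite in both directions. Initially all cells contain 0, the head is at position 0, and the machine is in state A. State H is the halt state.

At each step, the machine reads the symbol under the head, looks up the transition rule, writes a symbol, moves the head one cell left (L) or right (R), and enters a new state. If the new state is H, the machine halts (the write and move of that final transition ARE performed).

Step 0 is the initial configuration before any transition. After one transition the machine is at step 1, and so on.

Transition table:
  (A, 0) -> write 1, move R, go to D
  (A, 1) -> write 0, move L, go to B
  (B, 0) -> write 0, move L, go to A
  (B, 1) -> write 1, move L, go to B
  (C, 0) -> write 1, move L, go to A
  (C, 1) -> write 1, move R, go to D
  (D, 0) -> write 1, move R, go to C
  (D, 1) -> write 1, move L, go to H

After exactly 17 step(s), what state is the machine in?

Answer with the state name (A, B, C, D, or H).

Answer: B

Derivation:
Step 1: in state A at pos 0, read 0 -> (A,0)->write 1,move R,goto D. Now: state=D, head=1, tape[-1..2]=0100 (head:   ^)
Step 2: in state D at pos 1, read 0 -> (D,0)->write 1,move R,goto C. Now: state=C, head=2, tape[-1..3]=01100 (head:    ^)
Step 3: in state C at pos 2, read 0 -> (C,0)->write 1,move L,goto A. Now: state=A, head=1, tape[-1..3]=01110 (head:   ^)
Step 4: in state A at pos 1, read 1 -> (A,1)->write 0,move L,goto B. Now: state=B, head=0, tape[-1..3]=01010 (head:  ^)
Step 5: in state B at pos 0, read 1 -> (B,1)->write 1,move L,goto B. Now: state=B, head=-1, tape[-2..3]=001010 (head:  ^)
Step 6: in state B at pos -1, read 0 -> (B,0)->write 0,move L,goto A. Now: state=A, head=-2, tape[-3..3]=0001010 (head:  ^)
Step 7: in state A at pos -2, read 0 -> (A,0)->write 1,move R,goto D. Now: state=D, head=-1, tape[-3..3]=0101010 (head:   ^)
Step 8: in state D at pos -1, read 0 -> (D,0)->write 1,move R,goto C. Now: state=C, head=0, tape[-3..3]=0111010 (head:    ^)
Step 9: in state C at pos 0, read 1 -> (C,1)->write 1,move R,goto D. Now: state=D, head=1, tape[-3..3]=0111010 (head:     ^)
Step 10: in state D at pos 1, read 0 -> (D,0)->write 1,move R,goto C. Now: state=C, head=2, tape[-3..3]=0111110 (head:      ^)
Step 11: in state C at pos 2, read 1 -> (C,1)->write 1,move R,goto D. Now: state=D, head=3, tape[-3..4]=01111100 (head:       ^)
Step 12: in state D at pos 3, read 0 -> (D,0)->write 1,move R,goto C. Now: state=C, head=4, tape[-3..5]=011111100 (head:        ^)
Step 13: in state C at pos 4, read 0 -> (C,0)->write 1,move L,goto A. Now: state=A, head=3, tape[-3..5]=011111110 (head:       ^)
Step 14: in state A at pos 3, read 1 -> (A,1)->write 0,move L,goto B. Now: state=B, head=2, tape[-3..5]=011111010 (head:      ^)
Step 15: in state B at pos 2, read 1 -> (B,1)->write 1,move L,goto B. Now: state=B, head=1, tape[-3..5]=011111010 (head:     ^)
Step 16: in state B at pos 1, read 1 -> (B,1)->write 1,move L,goto B. Now: state=B, head=0, tape[-3..5]=011111010 (head:    ^)
Step 17: in state B at pos 0, read 1 -> (B,1)->write 1,move L,goto B. Now: state=B, head=-1, tape[-3..5]=011111010 (head:   ^)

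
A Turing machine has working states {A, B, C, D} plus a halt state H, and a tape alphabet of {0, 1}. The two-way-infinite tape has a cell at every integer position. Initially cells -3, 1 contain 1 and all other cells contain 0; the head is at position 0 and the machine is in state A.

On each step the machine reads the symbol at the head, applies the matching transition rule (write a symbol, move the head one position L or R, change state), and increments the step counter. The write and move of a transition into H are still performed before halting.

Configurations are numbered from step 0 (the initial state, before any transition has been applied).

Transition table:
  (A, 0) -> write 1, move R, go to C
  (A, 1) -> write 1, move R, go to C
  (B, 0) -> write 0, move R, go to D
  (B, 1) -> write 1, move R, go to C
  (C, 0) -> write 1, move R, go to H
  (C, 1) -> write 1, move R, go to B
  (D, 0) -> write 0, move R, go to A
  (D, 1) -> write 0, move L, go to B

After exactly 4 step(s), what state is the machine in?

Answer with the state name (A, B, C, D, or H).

Step 1: in state A at pos 0, read 0 -> (A,0)->write 1,move R,goto C. Now: state=C, head=1, tape[-4..2]=0100110 (head:      ^)
Step 2: in state C at pos 1, read 1 -> (C,1)->write 1,move R,goto B. Now: state=B, head=2, tape[-4..3]=01001100 (head:       ^)
Step 3: in state B at pos 2, read 0 -> (B,0)->write 0,move R,goto D. Now: state=D, head=3, tape[-4..4]=010011000 (head:        ^)
Step 4: in state D at pos 3, read 0 -> (D,0)->write 0,move R,goto A. Now: state=A, head=4, tape[-4..5]=0100110000 (head:         ^)

Answer: A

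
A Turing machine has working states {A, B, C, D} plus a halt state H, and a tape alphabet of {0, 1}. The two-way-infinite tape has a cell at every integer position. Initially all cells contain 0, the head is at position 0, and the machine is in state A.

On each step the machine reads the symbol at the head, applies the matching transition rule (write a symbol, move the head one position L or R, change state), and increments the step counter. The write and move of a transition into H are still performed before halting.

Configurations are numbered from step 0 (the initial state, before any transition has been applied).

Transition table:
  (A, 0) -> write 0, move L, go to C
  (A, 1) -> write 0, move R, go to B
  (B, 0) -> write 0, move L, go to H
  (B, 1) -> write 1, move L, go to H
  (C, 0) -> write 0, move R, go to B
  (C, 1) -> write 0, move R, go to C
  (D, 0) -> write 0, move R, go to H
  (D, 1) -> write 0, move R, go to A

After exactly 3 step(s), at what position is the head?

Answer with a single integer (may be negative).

Answer: -1

Derivation:
Step 1: in state A at pos 0, read 0 -> (A,0)->write 0,move L,goto C. Now: state=C, head=-1, tape[-2..1]=0000 (head:  ^)
Step 2: in state C at pos -1, read 0 -> (C,0)->write 0,move R,goto B. Now: state=B, head=0, tape[-2..1]=0000 (head:   ^)
Step 3: in state B at pos 0, read 0 -> (B,0)->write 0,move L,goto H. Now: state=H, head=-1, tape[-2..1]=0000 (head:  ^)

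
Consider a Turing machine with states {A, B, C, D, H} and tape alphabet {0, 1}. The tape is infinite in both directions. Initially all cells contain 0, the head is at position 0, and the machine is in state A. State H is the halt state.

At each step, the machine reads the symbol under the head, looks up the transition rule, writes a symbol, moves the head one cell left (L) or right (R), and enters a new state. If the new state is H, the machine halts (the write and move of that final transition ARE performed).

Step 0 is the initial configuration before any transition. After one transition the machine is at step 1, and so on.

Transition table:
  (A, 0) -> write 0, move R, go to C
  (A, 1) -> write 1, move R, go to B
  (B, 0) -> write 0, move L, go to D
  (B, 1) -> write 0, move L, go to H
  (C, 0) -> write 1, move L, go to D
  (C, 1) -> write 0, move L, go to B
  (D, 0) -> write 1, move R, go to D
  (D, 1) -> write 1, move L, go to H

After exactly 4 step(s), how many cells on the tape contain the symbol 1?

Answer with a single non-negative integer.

Answer: 2

Derivation:
Step 1: in state A at pos 0, read 0 -> (A,0)->write 0,move R,goto C. Now: state=C, head=1, tape[-1..2]=0000 (head:   ^)
Step 2: in state C at pos 1, read 0 -> (C,0)->write 1,move L,goto D. Now: state=D, head=0, tape[-1..2]=0010 (head:  ^)
Step 3: in state D at pos 0, read 0 -> (D,0)->write 1,move R,goto D. Now: state=D, head=1, tape[-1..2]=0110 (head:   ^)
Step 4: in state D at pos 1, read 1 -> (D,1)->write 1,move L,goto H. Now: state=H, head=0, tape[-1..2]=0110 (head:  ^)
Cells containing 1 after step 4: {0, 1} -> 2 cell(s)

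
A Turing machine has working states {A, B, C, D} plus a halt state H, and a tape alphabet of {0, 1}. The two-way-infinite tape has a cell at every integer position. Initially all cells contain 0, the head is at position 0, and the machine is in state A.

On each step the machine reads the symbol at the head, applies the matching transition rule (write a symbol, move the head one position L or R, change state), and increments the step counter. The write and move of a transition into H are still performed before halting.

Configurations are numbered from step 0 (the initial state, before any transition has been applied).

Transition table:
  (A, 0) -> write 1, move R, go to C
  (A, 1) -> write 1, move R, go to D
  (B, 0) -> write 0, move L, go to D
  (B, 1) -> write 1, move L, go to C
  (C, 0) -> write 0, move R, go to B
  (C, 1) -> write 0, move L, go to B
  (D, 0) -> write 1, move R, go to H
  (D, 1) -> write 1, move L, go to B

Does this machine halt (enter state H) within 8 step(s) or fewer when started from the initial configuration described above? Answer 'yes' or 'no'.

Answer: yes

Derivation:
Step 1: in state A at pos 0, read 0 -> (A,0)->write 1,move R,goto C. Now: state=C, head=1, tape[-1..2]=0100 (head:   ^)
Step 2: in state C at pos 1, read 0 -> (C,0)->write 0,move R,goto B. Now: state=B, head=2, tape[-1..3]=01000 (head:    ^)
Step 3: in state B at pos 2, read 0 -> (B,0)->write 0,move L,goto D. Now: state=D, head=1, tape[-1..3]=01000 (head:   ^)
Step 4: in state D at pos 1, read 0 -> (D,0)->write 1,move R,goto H. Now: state=H, head=2, tape[-1..3]=01100 (head:    ^)
State H reached at step 4; 4 <= 8 -> yes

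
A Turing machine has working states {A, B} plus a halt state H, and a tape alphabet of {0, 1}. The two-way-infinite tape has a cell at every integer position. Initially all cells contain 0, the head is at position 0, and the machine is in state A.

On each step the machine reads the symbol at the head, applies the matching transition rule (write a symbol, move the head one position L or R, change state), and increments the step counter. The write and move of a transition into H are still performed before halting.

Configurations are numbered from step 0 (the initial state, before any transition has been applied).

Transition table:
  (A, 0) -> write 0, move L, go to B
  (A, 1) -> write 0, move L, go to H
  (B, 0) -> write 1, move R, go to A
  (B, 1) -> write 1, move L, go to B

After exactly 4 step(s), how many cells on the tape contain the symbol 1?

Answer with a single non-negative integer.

Answer: 1

Derivation:
Step 1: in state A at pos 0, read 0 -> (A,0)->write 0,move L,goto B. Now: state=B, head=-1, tape[-2..1]=0000 (head:  ^)
Step 2: in state B at pos -1, read 0 -> (B,0)->write 1,move R,goto A. Now: state=A, head=0, tape[-2..1]=0100 (head:   ^)
Step 3: in state A at pos 0, read 0 -> (A,0)->write 0,move L,goto B. Now: state=B, head=-1, tape[-2..1]=0100 (head:  ^)
Step 4: in state B at pos -1, read 1 -> (B,1)->write 1,move L,goto B. Now: state=B, head=-2, tape[-3..1]=00100 (head:  ^)
Cells containing 1 after step 4: {-1} -> 1 cell(s)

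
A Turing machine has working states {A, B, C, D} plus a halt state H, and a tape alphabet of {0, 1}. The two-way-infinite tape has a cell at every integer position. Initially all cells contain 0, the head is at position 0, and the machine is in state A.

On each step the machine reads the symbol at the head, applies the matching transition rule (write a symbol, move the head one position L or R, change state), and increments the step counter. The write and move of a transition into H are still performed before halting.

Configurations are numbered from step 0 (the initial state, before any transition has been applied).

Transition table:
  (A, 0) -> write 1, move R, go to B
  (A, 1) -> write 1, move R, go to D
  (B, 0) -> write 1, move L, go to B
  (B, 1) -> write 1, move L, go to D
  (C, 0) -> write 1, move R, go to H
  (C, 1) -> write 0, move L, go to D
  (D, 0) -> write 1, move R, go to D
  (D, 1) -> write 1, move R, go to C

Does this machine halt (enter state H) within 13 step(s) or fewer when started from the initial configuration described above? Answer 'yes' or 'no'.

Step 1: in state A at pos 0, read 0 -> (A,0)->write 1,move R,goto B. Now: state=B, head=1, tape[-1..2]=0100 (head:   ^)
Step 2: in state B at pos 1, read 0 -> (B,0)->write 1,move L,goto B. Now: state=B, head=0, tape[-1..2]=0110 (head:  ^)
Step 3: in state B at pos 0, read 1 -> (B,1)->write 1,move L,goto D. Now: state=D, head=-1, tape[-2..2]=00110 (head:  ^)
Step 4: in state D at pos -1, read 0 -> (D,0)->write 1,move R,goto D. Now: state=D, head=0, tape[-2..2]=01110 (head:   ^)
Step 5: in state D at pos 0, read 1 -> (D,1)->write 1,move R,goto C. Now: state=C, head=1, tape[-2..2]=01110 (head:    ^)
Step 6: in state C at pos 1, read 1 -> (C,1)->write 0,move L,goto D. Now: state=D, head=0, tape[-2..2]=01100 (head:   ^)
Step 7: in state D at pos 0, read 1 -> (D,1)->write 1,move R,goto C. Now: state=C, head=1, tape[-2..2]=01100 (head:    ^)
Step 8: in state C at pos 1, read 0 -> (C,0)->write 1,move R,goto H. Now: state=H, head=2, tape[-2..3]=011100 (head:     ^)
State H reached at step 8; 8 <= 13 -> yes

Answer: yes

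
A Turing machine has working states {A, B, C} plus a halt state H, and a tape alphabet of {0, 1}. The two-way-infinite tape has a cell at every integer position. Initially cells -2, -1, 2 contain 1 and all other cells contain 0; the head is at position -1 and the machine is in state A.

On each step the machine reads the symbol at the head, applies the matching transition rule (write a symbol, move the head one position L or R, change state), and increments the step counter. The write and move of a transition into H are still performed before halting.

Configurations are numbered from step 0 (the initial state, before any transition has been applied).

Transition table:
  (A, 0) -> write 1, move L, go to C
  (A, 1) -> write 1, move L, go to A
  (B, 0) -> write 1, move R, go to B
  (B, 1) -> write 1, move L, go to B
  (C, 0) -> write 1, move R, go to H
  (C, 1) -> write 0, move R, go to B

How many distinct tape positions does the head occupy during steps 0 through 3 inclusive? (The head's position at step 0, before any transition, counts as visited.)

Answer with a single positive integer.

Answer: 4

Derivation:
Step 1: in state A at pos -1, read 1 -> (A,1)->write 1,move L,goto A. Now: state=A, head=-2, tape[-3..3]=0110010 (head:  ^)
Step 2: in state A at pos -2, read 1 -> (A,1)->write 1,move L,goto A. Now: state=A, head=-3, tape[-4..3]=00110010 (head:  ^)
Step 3: in state A at pos -3, read 0 -> (A,0)->write 1,move L,goto C. Now: state=C, head=-4, tape[-5..3]=001110010 (head:  ^)
Head positions at steps 0..3: starting at -1, distinct positions visited = {-4, -3, -2, -1} -> 4 position(s)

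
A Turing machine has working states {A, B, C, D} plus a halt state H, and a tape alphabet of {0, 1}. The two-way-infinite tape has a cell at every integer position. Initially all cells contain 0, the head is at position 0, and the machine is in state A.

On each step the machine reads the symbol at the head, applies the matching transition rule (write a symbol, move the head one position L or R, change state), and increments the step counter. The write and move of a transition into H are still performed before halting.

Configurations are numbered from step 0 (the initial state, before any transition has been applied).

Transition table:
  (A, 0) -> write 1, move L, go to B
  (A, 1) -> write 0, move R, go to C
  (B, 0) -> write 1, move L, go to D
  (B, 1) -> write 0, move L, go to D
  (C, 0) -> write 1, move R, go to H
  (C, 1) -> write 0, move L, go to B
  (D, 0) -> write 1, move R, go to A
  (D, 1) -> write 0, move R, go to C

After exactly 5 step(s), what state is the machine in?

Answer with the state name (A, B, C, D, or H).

Answer: B

Derivation:
Step 1: in state A at pos 0, read 0 -> (A,0)->write 1,move L,goto B. Now: state=B, head=-1, tape[-2..1]=0010 (head:  ^)
Step 2: in state B at pos -1, read 0 -> (B,0)->write 1,move L,goto D. Now: state=D, head=-2, tape[-3..1]=00110 (head:  ^)
Step 3: in state D at pos -2, read 0 -> (D,0)->write 1,move R,goto A. Now: state=A, head=-1, tape[-3..1]=01110 (head:   ^)
Step 4: in state A at pos -1, read 1 -> (A,1)->write 0,move R,goto C. Now: state=C, head=0, tape[-3..1]=01010 (head:    ^)
Step 5: in state C at pos 0, read 1 -> (C,1)->write 0,move L,goto B. Now: state=B, head=-1, tape[-3..1]=01000 (head:   ^)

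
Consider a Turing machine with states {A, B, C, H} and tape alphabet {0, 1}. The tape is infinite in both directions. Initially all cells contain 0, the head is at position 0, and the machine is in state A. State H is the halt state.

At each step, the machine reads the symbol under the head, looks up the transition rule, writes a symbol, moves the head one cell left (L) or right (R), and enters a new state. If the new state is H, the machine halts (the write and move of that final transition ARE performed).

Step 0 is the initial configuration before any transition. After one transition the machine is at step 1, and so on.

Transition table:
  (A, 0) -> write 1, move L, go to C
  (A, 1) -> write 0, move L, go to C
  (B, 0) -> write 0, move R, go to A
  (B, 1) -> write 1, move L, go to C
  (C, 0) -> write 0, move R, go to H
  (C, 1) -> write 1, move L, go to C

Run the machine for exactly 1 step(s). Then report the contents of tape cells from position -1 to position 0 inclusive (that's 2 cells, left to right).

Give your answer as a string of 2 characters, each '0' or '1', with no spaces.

Step 1: in state A at pos 0, read 0 -> (A,0)->write 1,move L,goto C. Now: state=C, head=-1, tape[-2..1]=0010 (head:  ^)

Answer: 01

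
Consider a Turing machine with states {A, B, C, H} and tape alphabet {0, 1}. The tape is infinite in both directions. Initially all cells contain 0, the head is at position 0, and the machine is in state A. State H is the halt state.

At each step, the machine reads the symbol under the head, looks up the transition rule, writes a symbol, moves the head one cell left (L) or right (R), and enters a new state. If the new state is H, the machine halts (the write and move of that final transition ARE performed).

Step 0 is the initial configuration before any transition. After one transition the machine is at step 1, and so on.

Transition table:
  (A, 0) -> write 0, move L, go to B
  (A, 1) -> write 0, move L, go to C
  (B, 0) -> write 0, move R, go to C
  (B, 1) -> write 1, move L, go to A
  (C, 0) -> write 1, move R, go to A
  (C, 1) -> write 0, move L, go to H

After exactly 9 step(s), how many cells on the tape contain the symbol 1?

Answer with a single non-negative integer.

Answer: 1

Derivation:
Step 1: in state A at pos 0, read 0 -> (A,0)->write 0,move L,goto B. Now: state=B, head=-1, tape[-2..1]=0000 (head:  ^)
Step 2: in state B at pos -1, read 0 -> (B,0)->write 0,move R,goto C. Now: state=C, head=0, tape[-2..1]=0000 (head:   ^)
Step 3: in state C at pos 0, read 0 -> (C,0)->write 1,move R,goto A. Now: state=A, head=1, tape[-2..2]=00100 (head:    ^)
Step 4: in state A at pos 1, read 0 -> (A,0)->write 0,move L,goto B. Now: state=B, head=0, tape[-2..2]=00100 (head:   ^)
Step 5: in state B at pos 0, read 1 -> (B,1)->write 1,move L,goto A. Now: state=A, head=-1, tape[-2..2]=00100 (head:  ^)
Step 6: in state A at pos -1, read 0 -> (A,0)->write 0,move L,goto B. Now: state=B, head=-2, tape[-3..2]=000100 (head:  ^)
Step 7: in state B at pos -2, read 0 -> (B,0)->write 0,move R,goto C. Now: state=C, head=-1, tape[-3..2]=000100 (head:   ^)
Step 8: in state C at pos -1, read 0 -> (C,0)->write 1,move R,goto A. Now: state=A, head=0, tape[-3..2]=001100 (head:    ^)
Step 9: in state A at pos 0, read 1 -> (A,1)->write 0,move L,goto C. Now: state=C, head=-1, tape[-3..2]=001000 (head:   ^)
Cells containing 1 after step 9: {-1} -> 1 cell(s)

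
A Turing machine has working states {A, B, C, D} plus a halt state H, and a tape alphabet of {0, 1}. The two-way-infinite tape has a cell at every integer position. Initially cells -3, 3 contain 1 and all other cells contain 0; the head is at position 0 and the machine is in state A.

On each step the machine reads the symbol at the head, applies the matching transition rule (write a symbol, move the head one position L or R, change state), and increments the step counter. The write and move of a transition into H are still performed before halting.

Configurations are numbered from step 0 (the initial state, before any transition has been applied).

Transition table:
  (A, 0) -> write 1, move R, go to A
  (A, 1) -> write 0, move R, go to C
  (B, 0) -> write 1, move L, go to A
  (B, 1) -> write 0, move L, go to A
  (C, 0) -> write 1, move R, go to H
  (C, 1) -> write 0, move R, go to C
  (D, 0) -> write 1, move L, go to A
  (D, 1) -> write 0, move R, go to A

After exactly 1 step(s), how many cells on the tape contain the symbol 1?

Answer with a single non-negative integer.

Step 1: in state A at pos 0, read 0 -> (A,0)->write 1,move R,goto A. Now: state=A, head=1, tape[-4..4]=010010010 (head:      ^)
Cells containing 1 after step 1: {-3, 0, 3} -> 3 cell(s)

Answer: 3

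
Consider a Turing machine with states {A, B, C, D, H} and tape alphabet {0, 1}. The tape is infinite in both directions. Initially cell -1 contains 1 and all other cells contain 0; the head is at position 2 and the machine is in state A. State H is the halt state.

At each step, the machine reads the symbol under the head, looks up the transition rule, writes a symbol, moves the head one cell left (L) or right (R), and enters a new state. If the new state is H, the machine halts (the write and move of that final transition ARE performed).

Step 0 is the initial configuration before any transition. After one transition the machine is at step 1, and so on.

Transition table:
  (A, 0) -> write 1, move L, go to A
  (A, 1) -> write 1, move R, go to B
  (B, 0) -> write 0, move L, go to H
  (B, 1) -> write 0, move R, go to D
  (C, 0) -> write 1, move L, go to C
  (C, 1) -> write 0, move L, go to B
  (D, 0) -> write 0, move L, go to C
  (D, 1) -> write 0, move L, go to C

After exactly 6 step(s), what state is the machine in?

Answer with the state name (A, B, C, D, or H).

Answer: C

Derivation:
Step 1: in state A at pos 2, read 0 -> (A,0)->write 1,move L,goto A. Now: state=A, head=1, tape[-2..3]=010010 (head:    ^)
Step 2: in state A at pos 1, read 0 -> (A,0)->write 1,move L,goto A. Now: state=A, head=0, tape[-2..3]=010110 (head:   ^)
Step 3: in state A at pos 0, read 0 -> (A,0)->write 1,move L,goto A. Now: state=A, head=-1, tape[-2..3]=011110 (head:  ^)
Step 4: in state A at pos -1, read 1 -> (A,1)->write 1,move R,goto B. Now: state=B, head=0, tape[-2..3]=011110 (head:   ^)
Step 5: in state B at pos 0, read 1 -> (B,1)->write 0,move R,goto D. Now: state=D, head=1, tape[-2..3]=010110 (head:    ^)
Step 6: in state D at pos 1, read 1 -> (D,1)->write 0,move L,goto C. Now: state=C, head=0, tape[-2..3]=010010 (head:   ^)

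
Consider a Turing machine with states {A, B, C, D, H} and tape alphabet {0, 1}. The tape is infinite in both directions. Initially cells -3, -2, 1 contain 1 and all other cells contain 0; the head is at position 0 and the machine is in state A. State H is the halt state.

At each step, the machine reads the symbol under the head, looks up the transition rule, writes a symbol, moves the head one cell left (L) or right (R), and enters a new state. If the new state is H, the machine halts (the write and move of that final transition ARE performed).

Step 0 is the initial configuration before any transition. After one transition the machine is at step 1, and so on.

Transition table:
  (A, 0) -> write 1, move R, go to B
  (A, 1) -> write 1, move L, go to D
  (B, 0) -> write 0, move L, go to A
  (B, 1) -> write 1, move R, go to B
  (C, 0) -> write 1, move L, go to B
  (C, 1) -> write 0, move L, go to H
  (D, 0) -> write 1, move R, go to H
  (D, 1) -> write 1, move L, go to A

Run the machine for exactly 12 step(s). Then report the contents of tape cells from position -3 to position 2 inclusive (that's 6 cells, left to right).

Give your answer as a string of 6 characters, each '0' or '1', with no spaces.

Step 1: in state A at pos 0, read 0 -> (A,0)->write 1,move R,goto B. Now: state=B, head=1, tape[-4..2]=0110110 (head:      ^)
Step 2: in state B at pos 1, read 1 -> (B,1)->write 1,move R,goto B. Now: state=B, head=2, tape[-4..3]=01101100 (head:       ^)
Step 3: in state B at pos 2, read 0 -> (B,0)->write 0,move L,goto A. Now: state=A, head=1, tape[-4..3]=01101100 (head:      ^)
Step 4: in state A at pos 1, read 1 -> (A,1)->write 1,move L,goto D. Now: state=D, head=0, tape[-4..3]=01101100 (head:     ^)
Step 5: in state D at pos 0, read 1 -> (D,1)->write 1,move L,goto A. Now: state=A, head=-1, tape[-4..3]=01101100 (head:    ^)
Step 6: in state A at pos -1, read 0 -> (A,0)->write 1,move R,goto B. Now: state=B, head=0, tape[-4..3]=01111100 (head:     ^)
Step 7: in state B at pos 0, read 1 -> (B,1)->write 1,move R,goto B. Now: state=B, head=1, tape[-4..3]=01111100 (head:      ^)
Step 8: in state B at pos 1, read 1 -> (B,1)->write 1,move R,goto B. Now: state=B, head=2, tape[-4..3]=01111100 (head:       ^)
Step 9: in state B at pos 2, read 0 -> (B,0)->write 0,move L,goto A. Now: state=A, head=1, tape[-4..3]=01111100 (head:      ^)
Step 10: in state A at pos 1, read 1 -> (A,1)->write 1,move L,goto D. Now: state=D, head=0, tape[-4..3]=01111100 (head:     ^)
Step 11: in state D at pos 0, read 1 -> (D,1)->write 1,move L,goto A. Now: state=A, head=-1, tape[-4..3]=01111100 (head:    ^)
Step 12: in state A at pos -1, read 1 -> (A,1)->write 1,move L,goto D. Now: state=D, head=-2, tape[-4..3]=01111100 (head:   ^)

Answer: 111110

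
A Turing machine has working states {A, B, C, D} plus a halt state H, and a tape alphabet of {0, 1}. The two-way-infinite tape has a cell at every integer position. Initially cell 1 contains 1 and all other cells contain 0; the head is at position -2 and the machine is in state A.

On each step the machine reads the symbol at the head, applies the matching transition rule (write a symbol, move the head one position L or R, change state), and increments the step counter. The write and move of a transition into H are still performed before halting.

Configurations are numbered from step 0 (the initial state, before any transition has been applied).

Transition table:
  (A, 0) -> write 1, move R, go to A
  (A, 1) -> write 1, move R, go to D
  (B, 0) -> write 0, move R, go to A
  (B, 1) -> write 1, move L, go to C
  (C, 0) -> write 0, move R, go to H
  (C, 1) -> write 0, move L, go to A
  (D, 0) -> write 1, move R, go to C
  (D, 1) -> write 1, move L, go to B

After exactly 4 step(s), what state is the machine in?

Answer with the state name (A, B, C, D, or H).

Answer: D

Derivation:
Step 1: in state A at pos -2, read 0 -> (A,0)->write 1,move R,goto A. Now: state=A, head=-1, tape[-3..2]=010010 (head:   ^)
Step 2: in state A at pos -1, read 0 -> (A,0)->write 1,move R,goto A. Now: state=A, head=0, tape[-3..2]=011010 (head:    ^)
Step 3: in state A at pos 0, read 0 -> (A,0)->write 1,move R,goto A. Now: state=A, head=1, tape[-3..2]=011110 (head:     ^)
Step 4: in state A at pos 1, read 1 -> (A,1)->write 1,move R,goto D. Now: state=D, head=2, tape[-3..3]=0111100 (head:      ^)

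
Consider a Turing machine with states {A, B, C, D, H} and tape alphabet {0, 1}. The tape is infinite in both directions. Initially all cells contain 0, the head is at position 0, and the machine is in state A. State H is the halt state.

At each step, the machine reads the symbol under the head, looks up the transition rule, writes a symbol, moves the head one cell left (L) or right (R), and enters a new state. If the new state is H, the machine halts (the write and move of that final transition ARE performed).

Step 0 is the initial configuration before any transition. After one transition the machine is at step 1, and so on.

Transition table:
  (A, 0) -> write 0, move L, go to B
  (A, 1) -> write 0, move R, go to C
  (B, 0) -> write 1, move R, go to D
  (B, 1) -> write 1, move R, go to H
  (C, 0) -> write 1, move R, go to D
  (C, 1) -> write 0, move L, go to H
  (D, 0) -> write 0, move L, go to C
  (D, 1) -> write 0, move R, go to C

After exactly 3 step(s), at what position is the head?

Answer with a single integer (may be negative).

Step 1: in state A at pos 0, read 0 -> (A,0)->write 0,move L,goto B. Now: state=B, head=-1, tape[-2..1]=0000 (head:  ^)
Step 2: in state B at pos -1, read 0 -> (B,0)->write 1,move R,goto D. Now: state=D, head=0, tape[-2..1]=0100 (head:   ^)
Step 3: in state D at pos 0, read 0 -> (D,0)->write 0,move L,goto C. Now: state=C, head=-1, tape[-2..1]=0100 (head:  ^)

Answer: -1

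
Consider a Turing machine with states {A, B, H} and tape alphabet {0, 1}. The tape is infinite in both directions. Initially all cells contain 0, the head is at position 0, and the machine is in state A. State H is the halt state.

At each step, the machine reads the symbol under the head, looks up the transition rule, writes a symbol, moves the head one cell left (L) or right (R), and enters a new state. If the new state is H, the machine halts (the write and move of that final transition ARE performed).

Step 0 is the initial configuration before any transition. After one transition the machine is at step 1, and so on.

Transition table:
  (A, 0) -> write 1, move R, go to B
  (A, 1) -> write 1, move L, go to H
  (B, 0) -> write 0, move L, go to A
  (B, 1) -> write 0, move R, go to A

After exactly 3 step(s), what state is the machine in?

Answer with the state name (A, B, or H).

Step 1: in state A at pos 0, read 0 -> (A,0)->write 1,move R,goto B. Now: state=B, head=1, tape[-1..2]=0100 (head:   ^)
Step 2: in state B at pos 1, read 0 -> (B,0)->write 0,move L,goto A. Now: state=A, head=0, tape[-1..2]=0100 (head:  ^)
Step 3: in state A at pos 0, read 1 -> (A,1)->write 1,move L,goto H. Now: state=H, head=-1, tape[-2..2]=00100 (head:  ^)

Answer: H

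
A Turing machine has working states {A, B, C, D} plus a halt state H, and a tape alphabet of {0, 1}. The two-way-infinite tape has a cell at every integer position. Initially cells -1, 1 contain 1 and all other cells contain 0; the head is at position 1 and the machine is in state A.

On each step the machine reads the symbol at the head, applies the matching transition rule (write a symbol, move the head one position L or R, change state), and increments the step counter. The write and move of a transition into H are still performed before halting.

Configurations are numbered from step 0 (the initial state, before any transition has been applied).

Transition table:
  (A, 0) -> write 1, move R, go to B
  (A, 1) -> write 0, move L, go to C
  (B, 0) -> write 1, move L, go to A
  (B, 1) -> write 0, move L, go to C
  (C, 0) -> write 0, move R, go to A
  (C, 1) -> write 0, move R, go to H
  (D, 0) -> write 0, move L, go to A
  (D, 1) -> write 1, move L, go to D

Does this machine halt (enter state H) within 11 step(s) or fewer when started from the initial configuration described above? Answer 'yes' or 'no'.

Answer: yes

Derivation:
Step 1: in state A at pos 1, read 1 -> (A,1)->write 0,move L,goto C. Now: state=C, head=0, tape[-2..2]=01000 (head:   ^)
Step 2: in state C at pos 0, read 0 -> (C,0)->write 0,move R,goto A. Now: state=A, head=1, tape[-2..2]=01000 (head:    ^)
Step 3: in state A at pos 1, read 0 -> (A,0)->write 1,move R,goto B. Now: state=B, head=2, tape[-2..3]=010100 (head:     ^)
Step 4: in state B at pos 2, read 0 -> (B,0)->write 1,move L,goto A. Now: state=A, head=1, tape[-2..3]=010110 (head:    ^)
Step 5: in state A at pos 1, read 1 -> (A,1)->write 0,move L,goto C. Now: state=C, head=0, tape[-2..3]=010010 (head:   ^)
Step 6: in state C at pos 0, read 0 -> (C,0)->write 0,move R,goto A. Now: state=A, head=1, tape[-2..3]=010010 (head:    ^)
Step 7: in state A at pos 1, read 0 -> (A,0)->write 1,move R,goto B. Now: state=B, head=2, tape[-2..3]=010110 (head:     ^)
Step 8: in state B at pos 2, read 1 -> (B,1)->write 0,move L,goto C. Now: state=C, head=1, tape[-2..3]=010100 (head:    ^)
Step 9: in state C at pos 1, read 1 -> (C,1)->write 0,move R,goto H. Now: state=H, head=2, tape[-2..3]=010000 (head:     ^)
State H reached at step 9; 9 <= 11 -> yes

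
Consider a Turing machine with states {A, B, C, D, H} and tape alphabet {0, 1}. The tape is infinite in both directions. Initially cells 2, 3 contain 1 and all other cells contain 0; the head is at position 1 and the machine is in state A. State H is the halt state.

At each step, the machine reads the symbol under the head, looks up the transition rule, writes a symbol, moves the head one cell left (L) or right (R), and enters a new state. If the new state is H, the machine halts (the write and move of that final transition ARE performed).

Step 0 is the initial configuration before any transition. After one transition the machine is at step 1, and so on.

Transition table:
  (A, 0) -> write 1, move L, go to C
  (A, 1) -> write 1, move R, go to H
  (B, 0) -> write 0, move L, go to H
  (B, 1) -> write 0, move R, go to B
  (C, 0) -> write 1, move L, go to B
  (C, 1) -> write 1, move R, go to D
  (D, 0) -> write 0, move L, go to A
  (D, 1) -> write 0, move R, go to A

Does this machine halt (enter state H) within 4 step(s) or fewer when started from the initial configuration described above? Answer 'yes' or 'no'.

Answer: yes

Derivation:
Step 1: in state A at pos 1, read 0 -> (A,0)->write 1,move L,goto C. Now: state=C, head=0, tape[-1..4]=001110 (head:  ^)
Step 2: in state C at pos 0, read 0 -> (C,0)->write 1,move L,goto B. Now: state=B, head=-1, tape[-2..4]=0011110 (head:  ^)
Step 3: in state B at pos -1, read 0 -> (B,0)->write 0,move L,goto H. Now: state=H, head=-2, tape[-3..4]=00011110 (head:  ^)
State H reached at step 3; 3 <= 4 -> yes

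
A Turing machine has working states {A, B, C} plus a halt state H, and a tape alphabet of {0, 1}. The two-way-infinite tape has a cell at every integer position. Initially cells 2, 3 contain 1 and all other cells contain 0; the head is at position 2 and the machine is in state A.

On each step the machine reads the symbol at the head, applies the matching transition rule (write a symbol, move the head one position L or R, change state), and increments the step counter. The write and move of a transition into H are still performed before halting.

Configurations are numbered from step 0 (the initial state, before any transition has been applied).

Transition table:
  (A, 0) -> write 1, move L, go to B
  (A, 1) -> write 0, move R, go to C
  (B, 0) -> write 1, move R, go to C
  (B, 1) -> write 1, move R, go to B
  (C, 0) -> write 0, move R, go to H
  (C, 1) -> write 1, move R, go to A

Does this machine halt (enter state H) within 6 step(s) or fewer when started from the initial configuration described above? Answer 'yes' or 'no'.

Step 1: in state A at pos 2, read 1 -> (A,1)->write 0,move R,goto C. Now: state=C, head=3, tape[1..4]=0010 (head:   ^)
Step 2: in state C at pos 3, read 1 -> (C,1)->write 1,move R,goto A. Now: state=A, head=4, tape[1..5]=00100 (head:    ^)
Step 3: in state A at pos 4, read 0 -> (A,0)->write 1,move L,goto B. Now: state=B, head=3, tape[1..5]=00110 (head:   ^)
Step 4: in state B at pos 3, read 1 -> (B,1)->write 1,move R,goto B. Now: state=B, head=4, tape[1..5]=00110 (head:    ^)
Step 5: in state B at pos 4, read 1 -> (B,1)->write 1,move R,goto B. Now: state=B, head=5, tape[1..6]=001100 (head:     ^)
Step 6: in state B at pos 5, read 0 -> (B,0)->write 1,move R,goto C. Now: state=C, head=6, tape[1..7]=0011100 (head:      ^)
After 6 step(s): state = C (not H) -> not halted within 6 -> no

Answer: no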